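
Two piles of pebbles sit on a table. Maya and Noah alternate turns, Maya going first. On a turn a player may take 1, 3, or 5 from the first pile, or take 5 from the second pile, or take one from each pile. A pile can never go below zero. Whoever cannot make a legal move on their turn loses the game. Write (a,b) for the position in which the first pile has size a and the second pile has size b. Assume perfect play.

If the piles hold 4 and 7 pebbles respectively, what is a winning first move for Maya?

Move to (3,7).

Positions with no move are L. A position that does have a move is losing for the player to move precisely when every available move leads to a winning position for the opponent. Fill in the labels:
No move ever increases a pile, so every position that can arise here has a ≤ 4 and b ≤ 7; it is enough to label the cells with 0 ≤ a ≤ 4 and 0 ≤ b ≤ 7.
Every move lowers a or b (never raises either), so fill the grid row by row in increasing a, and left to right within a row: each cell's successors are then already labelled.
      b=0  b=1  b=2  b=3  b=4  b=5  b=6  b=7
a=0:    L    L    L    L    L    W    W    W
a=1:    W    W    W    W    W    W    L    L
a=2:    L    L    L    L    L    W    W    W
a=3:    W    W    W    W    W    W    L    L
a=4:    L    L    L    L    L    W    W    W
Cells with no legal move (terminal, hence L): (0,0), (0,1), (0,2), (0,3), (0,4).
The remaining L cells, each justified by listing all of its moves:
(1,6): →(0,6)(W), (1,1)(W), (0,5)(W) — all W, so L
(1,7): →(0,7)(W), (1,2)(W), (0,6)(W) — all W, so L
(2,0): →(1,0)(W) only, which is W, so L
(2,1): →(1,1)(W), (1,0)(W) — all W, so L
(2,2): →(1,2)(W), (1,1)(W) — all W, so L
(2,3): →(1,3)(W), (1,2)(W) — all W, so L
(2,4): →(1,4)(W), (1,3)(W) — all W, so L
(3,6): →(2,6)(W), (0,6)(W), (3,1)(W), (2,5)(W) — all W, so L
(3,7): →(2,7)(W), (0,7)(W), (3,2)(W), (2,6)(W) — all W, so L
(4,0): →(3,0)(W), (1,0)(W) — all W, so L
(4,1): →(3,1)(W), (1,1)(W), (3,0)(W) — all W, so L
(4,2): →(3,2)(W), (1,2)(W), (3,1)(W) — all W, so L
(4,3): →(3,3)(W), (1,3)(W), (3,2)(W) — all W, so L
(4,4): →(3,4)(W), (1,4)(W), (3,3)(W) — all W, so L
Every other cell has at least one move into one of the L cells above, so it is W.
From (4,7), the L positions reachable in one move are: (3,7), (1,7), (4,2), (3,6). Any move reaching one of these is winning.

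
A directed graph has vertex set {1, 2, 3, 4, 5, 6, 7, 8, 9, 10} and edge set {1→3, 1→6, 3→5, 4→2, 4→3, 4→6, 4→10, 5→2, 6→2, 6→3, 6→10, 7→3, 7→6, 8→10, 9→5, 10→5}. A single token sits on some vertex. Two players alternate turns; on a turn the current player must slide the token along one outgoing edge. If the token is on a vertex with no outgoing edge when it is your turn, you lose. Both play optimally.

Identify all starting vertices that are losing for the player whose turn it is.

2, 3, 9, 10

Classify positions by backward induction: terminal positions (no move available) are L. From any other position, the mover wins iff some move reaches an L.
Every edge goes from a vertex to one that appears earlier in the order 2, 5, 3, 10, 6, 4, 9, 8, 7, 1, so processing vertices in that order labels each vertex after all of its successors.
2: no outgoing edge → L
5: W (go to 2, an L position)
3: L (sole option 5(W) is W)
10: L (sole option 5(W) is W)
6: W (go to 10, an L position)
4: W (go to 10, an L position)
9: L (sole option 5(W) is W)
8: W (go to 10, an L position)
7: W (go to 3, an L position)
1: W (go to 3, an L position)
The losing starting vertices are exactly the entries labelled L in this table (4 of them).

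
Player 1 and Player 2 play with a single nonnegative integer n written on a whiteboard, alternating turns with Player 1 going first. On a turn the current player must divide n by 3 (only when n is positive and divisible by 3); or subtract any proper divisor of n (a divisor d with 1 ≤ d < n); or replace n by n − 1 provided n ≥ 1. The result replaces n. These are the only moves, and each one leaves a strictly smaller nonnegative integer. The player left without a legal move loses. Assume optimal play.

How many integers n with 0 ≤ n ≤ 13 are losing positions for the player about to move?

Positions with no move are L. A position that does have a move is losing for the player to move precisely when every available move leads to a winning position for the opponent. Fill in the labels:
n=0: no move → L
n=1: →0(L), so W
n=2: →1(W) only, which is W, so L
n=3: →2(L), so W
n=4: →2(L), so W
n=5: →4(W) only, which is W, so L
n=6: →2(L), so W
n=7: →6(W) only, which is W, so L
n=8: →7(L), so W
n=9: →3(W), 6(W), 8(W) — all W, so L
n=10: →5(L), so W
n=11: →10(W) only, which is W, so L
n=12: →9(L), so W
n=13: →12(W) only, which is W, so L
L entries with 0 ≤ n ≤ 13: n = 0, 2, 5, 7, 9, 11, 13; that makes 7.

7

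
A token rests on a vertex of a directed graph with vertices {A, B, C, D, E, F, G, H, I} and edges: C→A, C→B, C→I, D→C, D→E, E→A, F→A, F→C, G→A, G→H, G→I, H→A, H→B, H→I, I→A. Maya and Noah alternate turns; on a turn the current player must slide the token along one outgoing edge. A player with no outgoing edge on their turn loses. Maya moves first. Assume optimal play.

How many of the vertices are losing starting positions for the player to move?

3

Classify positions by backward induction: terminal positions (no move available) are L. From any other position, the mover wins iff some move reaches an L.
Every edge goes from a vertex to one that appears earlier in the order A, B, I, H, G, E, C, F, D, so processing vertices in that order labels each vertex after all of its successors.
A: no outgoing edge → L
B: no outgoing edge → L
I: can move to A, which is L ⇒ W
H: can move to B, which is L ⇒ W
G: can move to A, which is L ⇒ W
E: can move to A, which is L ⇒ W
C: can move to B, which is L ⇒ W
F: can move to A, which is L ⇒ W
D: moves to C(W), E(W); every one is W ⇒ L
The L vertices are A, B, D; that is 3 in all.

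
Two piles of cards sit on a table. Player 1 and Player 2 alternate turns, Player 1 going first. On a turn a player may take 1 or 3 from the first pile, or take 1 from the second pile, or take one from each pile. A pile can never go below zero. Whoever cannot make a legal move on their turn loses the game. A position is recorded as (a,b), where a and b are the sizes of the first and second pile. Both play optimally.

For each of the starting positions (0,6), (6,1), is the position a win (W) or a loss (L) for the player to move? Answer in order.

(0,6): L, (6,1): W

Build the W/L table. Terminal = L. A non-terminal position is W if it has a move to some L; otherwise it is L.
No move ever increases a pile, so every position that can arise here has a ≤ 6 and b ≤ 6; it is enough to label the cells with 0 ≤ a ≤ 6 and 0 ≤ b ≤ 6.
Every move lowers a or b (never raises either), so fill the grid row by row in increasing a, and left to right within a row: each cell's successors are then already labelled.
      b=0  b=1  b=2  b=3  b=4  b=5  b=6
a=0:    L    W    L    W    L    W    L
a=1:    W    W    W    W    W    W    W
a=2:    L    W    L    W    L    W    L
a=3:    W    W    W    W    W    W    W
a=4:    L    W    L    W    L    W    L
a=5:    W    W    W    W    W    W    W
a=6:    L    W    L    W    L    W    L
Cells with no legal move (terminal, hence L): (0,0).
The remaining L cells, each justified by listing all of its moves:
(0,2): only reaches (0,1)(W), which is W → L
(0,4): only reaches (0,3)(W), which is W → L
(0,6): only reaches (0,5)(W), which is W → L
(2,0): only reaches (1,0)(W), which is W → L
(2,2): only reaches (1,2)(W), (2,1)(W), (1,1)(W), all W → L
(2,4): only reaches (1,4)(W), (2,3)(W), (1,3)(W), all W → L
(2,6): only reaches (1,6)(W), (2,5)(W), (1,5)(W), all W → L
(4,0): only reaches (3,0)(W), (1,0)(W), all W → L
(4,2): only reaches (3,2)(W), (1,2)(W), (4,1)(W), (3,1)(W), all W → L
(4,4): only reaches (3,4)(W), (1,4)(W), (4,3)(W), (3,3)(W), all W → L
(4,6): only reaches (3,6)(W), (1,6)(W), (4,5)(W), (3,5)(W), all W → L
(6,0): only reaches (5,0)(W), (3,0)(W), all W → L
(6,2): only reaches (5,2)(W), (3,2)(W), (6,1)(W), (5,1)(W), all W → L
(6,4): only reaches (5,4)(W), (3,4)(W), (6,3)(W), (5,3)(W), all W → L
(6,6): only reaches (5,6)(W), (3,6)(W), (6,5)(W), (5,5)(W), all W → L
Every other cell has at least one move into one of the L cells above, so it is W.
(0,6): one of the L cells justified above, so L
(6,1): the move to (6,0) reaches an L cell, so W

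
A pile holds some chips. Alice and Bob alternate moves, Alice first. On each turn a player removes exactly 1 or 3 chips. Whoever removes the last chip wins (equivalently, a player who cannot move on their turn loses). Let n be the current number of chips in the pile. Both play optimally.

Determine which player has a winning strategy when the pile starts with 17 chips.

Compute win/loss labels from the base case upward. A position with no move is L. Any other position is W if it can reach an L in one move, else L.
n=0: no move → L
n=1: reaches L-position 0 → W
n=2: only reaches 1(W), which is W → L
n=3: reaches L-position 2 → W
n=4: only reaches 3(W), 1(W), all W → L
n=5: reaches L-position 4 → W
n=6: only reaches 5(W), 3(W), all W → L
n=7: reaches L-position 6 → W
n=8: only reaches 7(W), 5(W), all W → L
n=9: reaches L-position 8 → W
n=10: only reaches 9(W), 7(W), all W → L
n=11: reaches L-position 10 → W
n=12: only reaches 11(W), 9(W), all W → L
n=13: reaches L-position 12 → W
n=14: only reaches 13(W), 11(W), all W → L
n=15: reaches L-position 14 → W
n=16: only reaches 15(W), 13(W), all W → L
n=17: reaches L-position 16 → W
The starting position 17 is W: Alice should remove 1, leaving 16, handing over an L position.

Alice wins.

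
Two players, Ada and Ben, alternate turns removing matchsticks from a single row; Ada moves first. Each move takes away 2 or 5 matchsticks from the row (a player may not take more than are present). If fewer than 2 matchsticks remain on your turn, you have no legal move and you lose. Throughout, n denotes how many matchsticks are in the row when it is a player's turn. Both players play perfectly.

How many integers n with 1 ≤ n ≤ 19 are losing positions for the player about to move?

Use the standard recursion: the mover loses at a terminal position; elsewhere, the mover wins exactly when some move hands the opponent an L position.
n=0: no move → L
n=1: no move → L
n=2: →0(L), so W
n=3: →1(L), so W
n=4: →2(W) only, which is W, so L
n=5: →0(L), so W
n=6: →4(L), so W
n=7: →5(W), 2(W) — all W, so L
n=8: →6(W), 3(W) — all W, so L
n=9: →7(L), so W
n=10: →8(L), so W
n=11: →9(W), 6(W) — all W, so L
n=12: →7(L), so W
n=13: →11(L), so W
n=14: →12(W), 9(W) — all W, so L
n=15: →13(W), 10(W) — all W, so L
n=16: →14(L), so W
n=17: →15(L), so W
n=18: →16(W), 13(W) — all W, so L
n=19: →14(L), so W
L entries with 1 ≤ n ≤ 19 (n=0 is outside the asked range and is not counted): n = 1, 4, 7, 8, 11, 14, 15, 18; that makes 8.

8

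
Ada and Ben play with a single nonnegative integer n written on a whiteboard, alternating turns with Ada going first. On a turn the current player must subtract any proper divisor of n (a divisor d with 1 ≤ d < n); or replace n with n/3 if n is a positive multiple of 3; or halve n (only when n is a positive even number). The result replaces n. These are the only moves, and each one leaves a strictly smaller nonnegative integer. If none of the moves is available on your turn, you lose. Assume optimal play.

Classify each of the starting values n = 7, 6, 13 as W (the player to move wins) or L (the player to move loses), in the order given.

Classify positions by backward induction: terminal positions (no move available) are L. From any other position, the mover wins iff some move reaches an L.
n=0: no move → L
n=1: no move → L
n=2: can move to 1, which is L ⇒ W
n=3: can move to 1, which is L ⇒ W
n=4: moves to 2(W), 3(W); every one is W ⇒ L
n=5: can move to 4, which is L ⇒ W
n=6: can move to 4, which is L ⇒ W
n=7: the only move is to 6(W), a W ⇒ L
n=8: can move to 4, which is L ⇒ W
n=9: moves to 3(W), 6(W), 8(W); every one is W ⇒ L
n=10: can move to 9, which is L ⇒ W
n=11: the only move is to 10(W), a W ⇒ L
n=12: can move to 4, which is L ⇒ W
n=13: the only move is to 12(W), a W ⇒ L

7: L, 6: W, 13: L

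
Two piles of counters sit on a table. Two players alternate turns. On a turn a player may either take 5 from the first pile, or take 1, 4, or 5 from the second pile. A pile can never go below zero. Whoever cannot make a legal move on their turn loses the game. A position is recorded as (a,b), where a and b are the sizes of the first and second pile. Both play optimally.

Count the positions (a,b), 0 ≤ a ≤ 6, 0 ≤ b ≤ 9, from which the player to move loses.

Positions with no move are L. A position that does have a move is losing for the player to move precisely when every available move leads to a winning position for the opponent. Fill in the labels:
Every move lowers a or b (never raises either), so fill the grid row by row in increasing a, and left to right within a row: each cell's successors are then already labelled.
      b=0  b=1  b=2  b=3  b=4  b=5  b=6  b=7  b=8  b=9
a=0:    L    W    L    W    W    W    W    W    L    W
a=1:    L    W    L    W    W    W    W    W    L    W
a=2:    L    W    L    W    W    W    W    W    L    W
a=3:    L    W    L    W    W    W    W    W    L    W
a=4:    L    W    L    W    W    W    W    W    L    W
a=5:    W    L    W    L    W    W    W    W    W    L
a=6:    W    L    W    L    W    W    W    W    W    L
Cells with no legal move (terminal, hence L): (0,0), (1,0), (2,0), (3,0), (4,0).
The remaining L cells, each justified by listing all of its moves:
(0,2): only reaches (0,1)(W), which is W → L
(0,8): only reaches (0,7)(W), (0,4)(W), (0,3)(W), all W → L
(1,2): only reaches (1,1)(W), which is W → L
(1,8): only reaches (1,7)(W), (1,4)(W), (1,3)(W), all W → L
(2,2): only reaches (2,1)(W), which is W → L
(2,8): only reaches (2,7)(W), (2,4)(W), (2,3)(W), all W → L
(3,2): only reaches (3,1)(W), which is W → L
(3,8): only reaches (3,7)(W), (3,4)(W), (3,3)(W), all W → L
(4,2): only reaches (4,1)(W), which is W → L
(4,8): only reaches (4,7)(W), (4,4)(W), (4,3)(W), all W → L
(5,1): only reaches (0,1)(W), (5,0)(W), all W → L
(5,3): only reaches (0,3)(W), (5,2)(W), all W → L
(5,9): only reaches (0,9)(W), (5,8)(W), (5,5)(W), (5,4)(W), all W → L
(6,1): only reaches (1,1)(W), (6,0)(W), all W → L
(6,3): only reaches (1,3)(W), (6,2)(W), all W → L
(6,9): only reaches (1,9)(W), (6,8)(W), (6,5)(W), (6,4)(W), all W → L
Every other cell has at least one move into one of the L cells above, so it is W.
L cells per row: a=0: 3, a=1: 3, a=2: 3, a=3: 3, a=4: 3, a=5: 3, a=6: 3; total 21.

21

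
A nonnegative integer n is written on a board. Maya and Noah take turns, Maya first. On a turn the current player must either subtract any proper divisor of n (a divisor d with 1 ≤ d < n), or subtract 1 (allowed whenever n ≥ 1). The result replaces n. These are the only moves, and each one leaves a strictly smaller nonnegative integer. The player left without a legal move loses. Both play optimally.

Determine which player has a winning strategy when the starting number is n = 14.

Maya wins.

Compute win/loss labels from the base case upward. A position with no move is L. Any other position is W if it can reach an L in one move, else L.
n=0: no move → L
n=1: can move to 0, which is L ⇒ W
n=2: the only move is to 1(W), a W ⇒ L
n=3: can move to 2, which is L ⇒ W
n=4: can move to 2, which is L ⇒ W
n=5: the only move is to 4(W), a W ⇒ L
n=6: can move to 5, which is L ⇒ W
n=7: the only move is to 6(W), a W ⇒ L
n=8: can move to 7, which is L ⇒ W
n=9: moves to 6(W), 8(W); every one is W ⇒ L
n=10: can move to 5, which is L ⇒ W
n=11: the only move is to 10(W), a W ⇒ L
n=12: can move to 9, which is L ⇒ W
n=13: the only move is to 12(W), a W ⇒ L
n=14: can move to 7, which is L ⇒ W
The starting position 14 is W: Maya should move to 7, handing over an L position.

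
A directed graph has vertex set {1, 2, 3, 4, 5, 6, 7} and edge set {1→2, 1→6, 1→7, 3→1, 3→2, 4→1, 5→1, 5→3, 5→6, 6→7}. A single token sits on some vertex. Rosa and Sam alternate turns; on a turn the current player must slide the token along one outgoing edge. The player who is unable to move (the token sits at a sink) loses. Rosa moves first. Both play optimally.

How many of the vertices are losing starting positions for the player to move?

4

Use the standard recursion: the mover loses at a terminal position; elsewhere, the mover wins exactly when some move hands the opponent an L position.
Every edge goes from a vertex to one that appears earlier in the order 7, 2, 6, 1, 3, 5, 4, so processing vertices in that order labels each vertex after all of its successors.
7: no outgoing edge → L
2: no outgoing edge → L
6: can move to 7, which is L ⇒ W
1: can move to 2, which is L ⇒ W
3: can move to 2, which is L ⇒ W
5: moves to 3(W), 1(W), 6(W); every one is W ⇒ L
4: the only move is to 1(W), a W ⇒ L
The L vertices are 2, 4, 5, 7; that is 4 in all.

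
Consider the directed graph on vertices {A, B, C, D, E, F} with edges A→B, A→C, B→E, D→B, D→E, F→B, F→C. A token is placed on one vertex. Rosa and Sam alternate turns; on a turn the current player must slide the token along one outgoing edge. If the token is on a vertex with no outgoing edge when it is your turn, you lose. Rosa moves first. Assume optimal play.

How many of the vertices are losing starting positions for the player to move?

Use the standard recursion: the mover loses at a terminal position; elsewhere, the mover wins exactly when some move hands the opponent an L position.
Every edge goes from a vertex to one that appears earlier in the order C, E, B, A, D, F, so processing vertices in that order labels each vertex after all of its successors.
C: no outgoing edge → L
E: no outgoing edge → L
B: reaches L-position E → W
A: reaches L-position C → W
D: reaches L-position E → W
F: reaches L-position C → W
The L vertices are C, E; that is 2 in all.

2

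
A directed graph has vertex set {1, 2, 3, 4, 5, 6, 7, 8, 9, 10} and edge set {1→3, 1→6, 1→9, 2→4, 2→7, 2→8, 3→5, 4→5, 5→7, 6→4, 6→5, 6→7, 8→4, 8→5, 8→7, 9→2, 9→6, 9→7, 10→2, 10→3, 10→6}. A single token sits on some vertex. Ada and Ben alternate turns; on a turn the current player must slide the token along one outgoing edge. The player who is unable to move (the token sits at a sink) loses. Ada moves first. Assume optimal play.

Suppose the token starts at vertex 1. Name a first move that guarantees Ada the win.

Label each position W (a win for the player to move) or L (a loss). A position with no legal move is L; any other position is W exactly when some move reaches an L, and L when every move reaches a W.
Every edge goes from a vertex to one that appears earlier in the order 7, 5, 4, 6, 8, 3, 2, 9, 10, 1, so processing vertices in that order labels each vertex after all of its successors.
7: no outgoing edge → L
5: W (go to 7, an L position)
4: L (sole option 5(W) is W)
6: W (go to 4, an L position)
8: W (go to 4, an L position)
3: L (sole option 5(W) is W)
2: W (go to 4, an L position)
9: W (go to 7, an L position)
10: W (go to 3, an L position)
1: W (go to 3, an L position)
From 1, the L positions reachable in one move are: 3.

Move to 3.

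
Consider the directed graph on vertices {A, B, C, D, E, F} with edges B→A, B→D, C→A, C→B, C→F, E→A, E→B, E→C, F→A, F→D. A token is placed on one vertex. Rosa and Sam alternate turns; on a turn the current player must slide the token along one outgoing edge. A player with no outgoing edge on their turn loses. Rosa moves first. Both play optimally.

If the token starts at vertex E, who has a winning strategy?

Classify positions by backward induction: terminal positions (no move available) are L. From any other position, the mover wins iff some move reaches an L.
Every edge goes from a vertex to one that appears earlier in the order D, A, F, B, C, E, so processing vertices in that order labels each vertex after all of its successors.
D: no outgoing edge → L
A: no outgoing edge → L
F: W (go to A, an L position)
B: W (go to A, an L position)
C: W (go to A, an L position)
E: W (go to A, an L position)
The starting position E is W: Rosa should move to A, handing over an L position.

Rosa wins.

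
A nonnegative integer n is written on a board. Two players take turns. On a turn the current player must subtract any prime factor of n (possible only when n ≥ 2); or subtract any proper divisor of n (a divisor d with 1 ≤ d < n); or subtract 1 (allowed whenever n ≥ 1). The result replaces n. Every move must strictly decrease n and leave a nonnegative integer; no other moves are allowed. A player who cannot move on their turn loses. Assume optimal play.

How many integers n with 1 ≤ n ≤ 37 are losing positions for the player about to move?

7

Classify positions by backward induction: terminal positions (no move available) are L. From any other position, the mover wins iff some move reaches an L.
n=0: no move → L
n=1: →0(L), so W
n=2: →0(L), so W
n=3: →0(L), so W
n=4: →2(W), 3(W) — all W, so L
n=5: →0(L), so W
n=6: →4(L), so W
n=7: →0(L), so W
n=8: →4(L), so W
n=9: →6(W), 8(W) — all W, so L
n=10: →9(L), so W
n=11: →0(L), so W
n=12: →9(L), so W
n=13: →0(L), so W
n=14: →7(W), 12(W), 13(W) — all W, so L
n=15: →14(L), so W
n=16: →14(L), so W
n=17: →0(L), so W
n=18: →9(L), so W
n=19: →0(L), so W
n=20: →10(W), 15(W), 16(W), 18(W), 19(W) — all W, so L
n=21: →14(L), so W
n=22: →20(L), so W
n=23: →0(L), so W
n=24: →20(L), so W
n=25: →20(L), so W
n=26: →13(W), 24(W), 25(W) — all W, so L
n=27: →26(L), so W
n=28: →14(L), so W
n=29: →0(L), so W
n=30: →20(L), so W
n=31: →0(L), so W
n=32: →16(W), 24(W), 28(W), 30(W), 31(W) — all W, so L
n=33: →32(L), so W
n=34: →32(L), so W
n=35: →28(W), 30(W), 34(W) — all W, so L
n=36: →32(L), so W
n=37: →0(L), so W
L entries with 1 ≤ n ≤ 37 (n=0 is outside the asked range and is not counted): n = 4, 9, 14, 20, 26, 32, 35; that makes 7.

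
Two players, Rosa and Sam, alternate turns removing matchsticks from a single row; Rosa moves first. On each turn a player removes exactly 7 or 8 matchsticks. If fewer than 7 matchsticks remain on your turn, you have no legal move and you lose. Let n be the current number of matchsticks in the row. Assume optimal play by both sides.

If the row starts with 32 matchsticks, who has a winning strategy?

Work bottom-up. With no move the player to move loses. Otherwise the position is W if at least one move leads to an L position for the opponent, and L if every move leads to a W.
n=0: no move → L
n=1: no move → L
n=2: no move → L
n=3: no move → L
n=4: no move → L
n=5: no move → L
n=6: no move → L
n=7: →0(L), so W
n=8: →1(L), so W
n=9: →2(L), so W
n=10: →3(L), so W
n=11: →4(L), so W
n=12: →5(L), so W
n=13: →6(L), so W
n=14: →6(L), so W
n=15: →8(W), 7(W) — all W, so L
n=16: →9(W), 8(W) — all W, so L
n=17: →10(W), 9(W) — all W, so L
n=18: →11(W), 10(W) — all W, so L
n=19: →12(W), 11(W) — all W, so L
n=20: →13(W), 12(W) — all W, so L
n=21: →14(W), 13(W) — all W, so L
n=22: →15(L), so W
n=23: →16(L), so W
n=24: →17(L), so W
n=25: →18(L), so W
n=26: →19(L), so W
n=27: →20(L), so W
n=28: →21(L), so W
n=29: →21(L), so W
n=30: →23(W), 22(W) — all W, so L
n=31: →24(W), 23(W) — all W, so L
n=32: →25(W), 24(W) — all W, so L
Every move from 32 reaches a W position, so the mover loses.

Sam wins.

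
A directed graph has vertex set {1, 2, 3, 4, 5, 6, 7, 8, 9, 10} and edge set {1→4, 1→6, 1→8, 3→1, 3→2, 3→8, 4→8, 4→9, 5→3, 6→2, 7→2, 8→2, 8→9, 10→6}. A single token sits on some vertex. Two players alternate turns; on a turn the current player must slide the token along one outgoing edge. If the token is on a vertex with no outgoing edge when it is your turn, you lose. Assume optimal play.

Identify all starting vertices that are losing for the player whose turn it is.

1, 2, 5, 9, 10

Build the W/L table. Terminal = L. A non-terminal position is W if it has a move to some L; otherwise it is L.
Every edge goes from a vertex to one that appears earlier in the order 2, 9, 6, 8, 4, 7, 10, 1, 3, 5, so processing vertices in that order labels each vertex after all of its successors.
2: no outgoing edge → L
9: no outgoing edge → L
6: W (go to 2, an L position)
8: W (go to 9, an L position)
4: W (go to 9, an L position)
7: W (go to 2, an L position)
10: L (sole option 6(W) is W)
1: L (options 4(W), 8(W), 6(W) are all W)
3: W (go to 1, an L position)
5: L (sole option 3(W) is W)
Reading off the rows marked L gives the requested list; there are 5 such vertices.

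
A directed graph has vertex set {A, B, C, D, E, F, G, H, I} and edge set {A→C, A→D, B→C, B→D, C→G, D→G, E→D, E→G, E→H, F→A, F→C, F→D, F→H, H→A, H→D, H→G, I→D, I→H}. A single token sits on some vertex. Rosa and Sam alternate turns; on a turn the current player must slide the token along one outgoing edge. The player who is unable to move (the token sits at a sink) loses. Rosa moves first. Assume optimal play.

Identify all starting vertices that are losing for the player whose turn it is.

Use the standard recursion: the mover loses at a terminal position; elsewhere, the mover wins exactly when some move hands the opponent an L position.
Every edge goes from a vertex to one that appears earlier in the order G, C, D, A, H, E, F, I, B, so processing vertices in that order labels each vertex after all of its successors.
G: no outgoing edge → L
C: reaches L-position G → W
D: reaches L-position G → W
A: only reaches D(W), C(W), all W → L
H: reaches L-position A → W
E: reaches L-position G → W
F: reaches L-position A → W
I: only reaches H(W), D(W), all W → L
B: only reaches D(W), C(W), all W → L
Reading off the rows marked L gives the requested list; there are 4 such vertices.

A, B, G, I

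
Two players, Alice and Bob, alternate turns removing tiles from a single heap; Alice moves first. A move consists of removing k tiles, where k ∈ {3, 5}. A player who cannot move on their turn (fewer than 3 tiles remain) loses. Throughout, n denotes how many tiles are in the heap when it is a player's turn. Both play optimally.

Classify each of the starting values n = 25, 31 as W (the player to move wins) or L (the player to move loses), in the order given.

25: L, 31: W

Use the standard recursion: the mover loses at a terminal position; elsewhere, the mover wins exactly when some move hands the opponent an L position.
n=0: no move → L
n=1: no move → L
n=2: no move → L
n=3: W (go to 0, an L position)
n=4: W (go to 1, an L position)
n=5: W (go to 2, an L position)
n=6: W (go to 1, an L position)
n=7: W (go to 2, an L position)
n=8: L (options 5(W), 3(W) are all W)
n=9: L (options 6(W), 4(W) are all W)
n=10: L (options 7(W), 5(W) are all W)
n=11: W (go to 8, an L position)
n=12: W (go to 9, an L position)
n=13: W (go to 10, an L position)
n=14: W (go to 9, an L position)
n=15: W (go to 10, an L position)
n=16: L (options 13(W), 11(W) are all W)
n=17: L (options 14(W), 12(W) are all W)
n=18: L (options 15(W), 13(W) are all W)
n=19: W (go to 16, an L position)
n=20: W (go to 17, an L position)
n=21: W (go to 18, an L position)
n=22: W (go to 17, an L position)
n=23: W (go to 18, an L position)
n=24: L (options 21(W), 19(W) are all W)
n=25: L (options 22(W), 20(W) are all W)
n=26: L (options 23(W), 21(W) are all W)
n=27: W (go to 24, an L position)
n=28: W (go to 25, an L position)
n=29: W (go to 26, an L position)
n=30: W (go to 25, an L position)
n=31: W (go to 26, an L position)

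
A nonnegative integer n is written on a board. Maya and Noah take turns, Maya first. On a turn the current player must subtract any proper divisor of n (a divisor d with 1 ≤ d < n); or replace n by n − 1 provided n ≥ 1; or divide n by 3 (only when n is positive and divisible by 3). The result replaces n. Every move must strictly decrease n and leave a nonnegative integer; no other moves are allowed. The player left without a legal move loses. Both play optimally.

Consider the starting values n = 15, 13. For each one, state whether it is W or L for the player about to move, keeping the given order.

Positions with no move are L. A position that does have a move is losing for the player to move precisely when every available move leads to a winning position for the opponent. Fill in the labels:
n=0: no move → L
n=1: can move to 0, which is L ⇒ W
n=2: the only move is to 1(W), a W ⇒ L
n=3: can move to 2, which is L ⇒ W
n=4: can move to 2, which is L ⇒ W
n=5: the only move is to 4(W), a W ⇒ L
n=6: can move to 2, which is L ⇒ W
n=7: the only move is to 6(W), a W ⇒ L
n=8: can move to 7, which is L ⇒ W
n=9: moves to 3(W), 6(W), 8(W); every one is W ⇒ L
n=10: can move to 5, which is L ⇒ W
n=11: the only move is to 10(W), a W ⇒ L
n=12: can move to 9, which is L ⇒ W
n=13: the only move is to 12(W), a W ⇒ L
n=14: can move to 7, which is L ⇒ W
n=15: can move to 5, which is L ⇒ W

15: W, 13: L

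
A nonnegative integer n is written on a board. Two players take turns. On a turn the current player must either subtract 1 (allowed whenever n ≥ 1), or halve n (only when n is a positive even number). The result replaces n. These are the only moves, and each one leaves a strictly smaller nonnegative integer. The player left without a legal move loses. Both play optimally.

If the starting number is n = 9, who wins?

Compute win/loss labels from the base case upward. A position with no move is L. Any other position is W if it can reach an L in one move, else L.
n=0: no move → L
n=1: can move to 0, which is L ⇒ W
n=2: the only move is to 1(W), a W ⇒ L
n=3: can move to 2, which is L ⇒ W
n=4: can move to 2, which is L ⇒ W
n=5: the only move is to 4(W), a W ⇒ L
n=6: can move to 5, which is L ⇒ W
n=7: the only move is to 6(W), a W ⇒ L
n=8: can move to 7, which is L ⇒ W
n=9: the only move is to 8(W), a W ⇒ L
Every move from 9 reaches a W position, so the mover loses.

The second player wins.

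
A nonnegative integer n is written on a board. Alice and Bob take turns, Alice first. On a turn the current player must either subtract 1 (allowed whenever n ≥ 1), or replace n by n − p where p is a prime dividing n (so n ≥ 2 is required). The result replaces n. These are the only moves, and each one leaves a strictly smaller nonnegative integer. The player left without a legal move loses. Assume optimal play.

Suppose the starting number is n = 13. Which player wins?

Alice wins.

Work bottom-up. With no move the player to move loses. Otherwise the position is W if at least one move leads to an L position for the opponent, and L if every move leads to a W.
n=0: no move → L
n=1: W (go to 0, an L position)
n=2: W (go to 0, an L position)
n=3: W (go to 0, an L position)
n=4: L (options 2(W), 3(W) are all W)
n=5: W (go to 0, an L position)
n=6: W (go to 4, an L position)
n=7: W (go to 0, an L position)
n=8: L (options 6(W), 7(W) are all W)
n=9: W (go to 8, an L position)
n=10: W (go to 8, an L position)
n=11: W (go to 0, an L position)
n=12: L (options 9(W), 10(W), 11(W) are all W)
n=13: W (go to 0, an L position)
From 13 Alice can move to 0, reaching an L position.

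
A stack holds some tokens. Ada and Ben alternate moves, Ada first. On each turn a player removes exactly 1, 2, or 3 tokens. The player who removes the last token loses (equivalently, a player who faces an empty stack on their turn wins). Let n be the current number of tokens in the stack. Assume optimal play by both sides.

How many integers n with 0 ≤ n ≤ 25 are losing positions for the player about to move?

7

Use the standard recursion: the mover wins at a terminal position; elsewhere, the mover wins exactly when some move hands the opponent an L position.
n=0: no move; the opponent has just taken the last token and therefore loses → W
n=1: →0(W) only, which is W, so L
n=2: →1(L), so W
n=3: →1(L), so W
n=4: →1(L), so W
n=5: →4(W), 3(W), 2(W) — all W, so L
n=6: →5(L), so W
n=7: →5(L), so W
n=8: →5(L), so W
n=9: →8(W), 7(W), 6(W) — all W, so L
n=10: →9(L), so W
n=11: →9(L), so W
n=12: →9(L), so W
n=13: →12(W), 11(W), 10(W) — all W, so L
n=14: →13(L), so W
n=15: →13(L), so W
n=16: →13(L), so W
n=17: →16(W), 15(W), 14(W) — all W, so L
n=18: →17(L), so W
n=19: →17(L), so W
n=20: →17(L), so W
n=21: →20(W), 19(W), 18(W) — all W, so L
n=22: →21(L), so W
n=23: →21(L), so W
n=24: →21(L), so W
n=25: →24(W), 23(W), 22(W) — all W, so L
L entries with 0 ≤ n ≤ 25: n = 1, 5, 9, 13, 17, 21, 25; that makes 7.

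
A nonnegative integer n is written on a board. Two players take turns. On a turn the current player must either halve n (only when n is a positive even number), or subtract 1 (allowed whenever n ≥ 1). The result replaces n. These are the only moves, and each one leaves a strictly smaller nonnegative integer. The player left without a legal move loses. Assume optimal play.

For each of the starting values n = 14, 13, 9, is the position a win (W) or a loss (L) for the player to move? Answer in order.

14: W, 13: L, 9: L

Work bottom-up. With no move the player to move loses. Otherwise the position is W if at least one move leads to an L position for the opponent, and L if every move leads to a W.
n=0: no move → L
n=1: W (go to 0, an L position)
n=2: L (sole option 1(W) is W)
n=3: W (go to 2, an L position)
n=4: W (go to 2, an L position)
n=5: L (sole option 4(W) is W)
n=6: W (go to 5, an L position)
n=7: L (sole option 6(W) is W)
n=8: W (go to 7, an L position)
n=9: L (sole option 8(W) is W)
n=10: W (go to 5, an L position)
n=11: L (sole option 10(W) is W)
n=12: W (go to 11, an L position)
n=13: L (sole option 12(W) is W)
n=14: W (go to 7, an L position)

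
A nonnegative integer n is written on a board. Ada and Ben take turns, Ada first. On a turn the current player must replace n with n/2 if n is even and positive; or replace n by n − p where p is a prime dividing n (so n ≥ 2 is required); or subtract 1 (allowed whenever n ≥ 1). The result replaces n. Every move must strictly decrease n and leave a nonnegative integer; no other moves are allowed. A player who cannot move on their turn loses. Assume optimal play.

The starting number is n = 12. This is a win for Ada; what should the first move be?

Positions with no move are L. A position that does have a move is losing for the player to move precisely when every available move leads to a winning position for the opponent. Fill in the labels:
n=0: no move → L
n=1: can move to 0, which is L ⇒ W
n=2: can move to 0, which is L ⇒ W
n=3: can move to 0, which is L ⇒ W
n=4: moves to 2(W), 3(W); every one is W ⇒ L
n=5: can move to 0, which is L ⇒ W
n=6: can move to 4, which is L ⇒ W
n=7: can move to 0, which is L ⇒ W
n=8: can move to 4, which is L ⇒ W
n=9: moves to 6(W), 8(W); every one is W ⇒ L
n=10: can move to 9, which is L ⇒ W
n=11: can move to 0, which is L ⇒ W
n=12: can move to 9, which is L ⇒ W
From 12, the L positions reachable in one move are: 9.

Move to 9.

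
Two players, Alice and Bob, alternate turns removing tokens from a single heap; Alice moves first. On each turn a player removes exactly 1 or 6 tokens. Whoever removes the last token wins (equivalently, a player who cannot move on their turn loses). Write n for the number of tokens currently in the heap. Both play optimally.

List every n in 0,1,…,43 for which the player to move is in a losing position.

0, 2, 4, 7, 9, 11, 14, 16, 18, 21, 23, 25, 28, 30, 32, 35, 37, 39, 42

Build the W/L table. Terminal = L. A non-terminal position is W if it has a move to some L; otherwise it is L.
n=0: no move → L
n=1: reaches L-position 0 → W
n=2: only reaches 1(W), which is W → L
n=3: reaches L-position 2 → W
n=4: only reaches 3(W), which is W → L
n=5: reaches L-position 4 → W
n=6: reaches L-position 0 → W
n=7: only reaches 6(W), 1(W), all W → L
n=8: reaches L-position 7 → W
n=9: only reaches 8(W), 3(W), all W → L
n=10: reaches L-position 9 → W
n=11: only reaches 10(W), 5(W), all W → L
n=12: reaches L-position 11 → W
n=13: reaches L-position 7 → W
n=14: only reaches 13(W), 8(W), all W → L
n=15: reaches L-position 14 → W
n=16: only reaches 15(W), 10(W), all W → L
n=17: reaches L-position 16 → W
n=18: only reaches 17(W), 12(W), all W → L
n=19: reaches L-position 18 → W
n=20: reaches L-position 14 → W
n=21: only reaches 20(W), 15(W), all W → L
n=22: reaches L-position 21 → W
n=23: only reaches 22(W), 17(W), all W → L
n=24: reaches L-position 23 → W
n=25: only reaches 24(W), 19(W), all W → L
n=26: reaches L-position 25 → W
n=27: reaches L-position 21 → W
n=28: only reaches 27(W), 22(W), all W → L
n=29: reaches L-position 28 → W
n=30: only reaches 29(W), 24(W), all W → L
n=31: reaches L-position 30 → W
n=32: only reaches 31(W), 26(W), all W → L
n=33: reaches L-position 32 → W
n=34: reaches L-position 28 → W
n=35: only reaches 34(W), 29(W), all W → L
n=36: reaches L-position 35 → W
n=37: only reaches 36(W), 31(W), all W → L
n=38: reaches L-position 37 → W
n=39: only reaches 38(W), 33(W), all W → L
n=40: reaches L-position 39 → W
n=41: reaches L-position 35 → W
n=42: only reaches 41(W), 36(W), all W → L
n=43: reaches L-position 42 → W
Reading off the rows marked L gives the requested list; there are 19 such values of n.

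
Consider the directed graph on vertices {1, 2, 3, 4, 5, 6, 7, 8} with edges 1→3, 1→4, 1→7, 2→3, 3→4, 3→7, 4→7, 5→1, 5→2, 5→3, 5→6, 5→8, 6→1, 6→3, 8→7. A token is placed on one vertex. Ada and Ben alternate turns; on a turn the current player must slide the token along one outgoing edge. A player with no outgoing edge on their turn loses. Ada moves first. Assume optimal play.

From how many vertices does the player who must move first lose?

3

Label each position W (a win for the player to move) or L (a loss). A position with no legal move is L; any other position is W exactly when some move reaches an L, and L when every move reaches a W.
Every edge goes from a vertex to one that appears earlier in the order 7, 4, 3, 2, 8, 1, 6, 5, so processing vertices in that order labels each vertex after all of its successors.
7: no outgoing edge → L
4: W (go to 7, an L position)
3: W (go to 7, an L position)
2: L (sole option 3(W) is W)
8: W (go to 7, an L position)
1: W (go to 7, an L position)
6: L (options 1(W), 3(W) are all W)
5: W (go to 6, an L position)
The L vertices are 2, 6, 7; that is 3 in all.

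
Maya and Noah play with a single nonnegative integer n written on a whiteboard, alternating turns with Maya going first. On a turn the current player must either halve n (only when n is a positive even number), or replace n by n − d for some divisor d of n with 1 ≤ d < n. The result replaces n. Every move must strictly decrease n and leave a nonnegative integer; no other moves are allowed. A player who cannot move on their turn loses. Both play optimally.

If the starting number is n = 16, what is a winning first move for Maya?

Move to 15.

Positions with no move are L. A position that does have a move is losing for the player to move precisely when every available move leads to a winning position for the opponent. Fill in the labels:
n=0: no move → L
n=1: no move → L
n=2: →1(L), so W
n=3: →2(W) only, which is W, so L
n=4: →3(L), so W
n=5: →4(W) only, which is W, so L
n=6: →3(L), so W
n=7: →6(W) only, which is W, so L
n=8: →7(L), so W
n=9: →6(W), 8(W) — all W, so L
n=10: →5(L), so W
n=11: →10(W) only, which is W, so L
n=12: →9(L), so W
n=13: →12(W) only, which is W, so L
n=14: →7(L), so W
n=15: →10(W), 12(W), 14(W) — all W, so L
n=16: →15(L), so W
From 16, the L positions reachable in one move are: 15.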